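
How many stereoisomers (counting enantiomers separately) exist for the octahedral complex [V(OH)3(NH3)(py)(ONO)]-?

5

There are 4 geometric isomers: OH mer (3 arrangements); OH fac (chiral).
One of these lacks any improper symmetry element and so occurs as an enantiomeric pair, giving 4 + 1 = 5 stereoisomers in total.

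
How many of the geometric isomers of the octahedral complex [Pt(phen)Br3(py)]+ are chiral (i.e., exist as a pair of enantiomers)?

In an octahedral complex each vertex has one trans partner and four cis neighbours.
Each phen is bidentate and must span two cis positions.
There are 2 geometric isomers: Br mer; Br fac.
Each arrangement has an internal mirror plane or centre of symmetry, so none is chiral.

0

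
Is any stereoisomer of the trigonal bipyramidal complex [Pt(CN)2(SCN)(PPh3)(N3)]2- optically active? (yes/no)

yes

Exhaustive case analysis gives 7 geometric isomers.
Of these, 3 lack any improper symmetry element and so occur as enantiomeric pairs, giving 7 + 3 = 10 stereoisomers in total.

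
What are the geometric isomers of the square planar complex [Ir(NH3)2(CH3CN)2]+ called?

A square has two trans pairs of vertices; adjacent vertices are cis.
The distinct arrangements are (2 in all): NH3 cis; NH3 trans.

cis and trans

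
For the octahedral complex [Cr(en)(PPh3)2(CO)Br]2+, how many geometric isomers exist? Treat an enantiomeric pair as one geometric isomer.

4

The six octahedral sites form three mutually perpendicular trans pairs.
Each en is bidentate and must span two cis positions.
The distinct arrangements are (4 in all): PPh3 cis (3 arrangements, 2 chiral); PPh3 trans.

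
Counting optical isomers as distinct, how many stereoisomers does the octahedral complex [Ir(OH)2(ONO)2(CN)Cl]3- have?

8

Systematic placement gives 6 geometric isomers: OH trans, ONO trans; OH cis, ONO cis (3 arrangements, 2 chiral); OH cis, ONO trans; OH trans, ONO cis.
Of these, 2 lack any improper symmetry element and so occur as enantiomeric pairs, giving 6 + 2 = 8 stereoisomers in total.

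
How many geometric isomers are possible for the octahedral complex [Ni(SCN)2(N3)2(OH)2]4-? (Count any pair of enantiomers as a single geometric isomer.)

An octahedron has six vertices in three trans pairs; every non-trans pair is cis.
Working through the distinct placements yields 5 geometric isomers: SCN trans, N3 trans, OH trans; SCN cis, N3 trans, OH cis; SCN trans, N3 cis, OH cis; SCN cis, N3 cis, OH cis (chiral); SCN cis, N3 cis, OH trans.

5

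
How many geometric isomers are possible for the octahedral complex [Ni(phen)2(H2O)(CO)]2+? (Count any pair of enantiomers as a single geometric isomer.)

2

The six octahedral sites form three mutually perpendicular trans pairs.
Each phen is bidentate and must span two cis positions.
Working through the distinct placements yields 2 geometric isomers: H2O and CO mutually trans; H2O and CO mutually cis (chiral).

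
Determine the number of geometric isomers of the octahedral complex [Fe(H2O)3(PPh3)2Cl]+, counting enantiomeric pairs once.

3

The distinct arrangements are (3 in all): H2O mer, PPh3 trans; H2O fac, PPh3 cis; H2O mer, PPh3 cis.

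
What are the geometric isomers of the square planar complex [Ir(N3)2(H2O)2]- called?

cis and trans

Systematic placement gives 2 geometric isomers: N3 cis; N3 trans.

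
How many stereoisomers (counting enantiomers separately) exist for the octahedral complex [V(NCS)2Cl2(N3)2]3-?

An octahedron has six vertices in three trans pairs; every non-trans pair is cis.
There are 5 geometric isomers: NCS trans, Cl trans, N3 trans; NCS cis, Cl trans, N3 cis; NCS trans, Cl cis, N3 cis; NCS cis, Cl cis, N3 cis (chiral); NCS cis, Cl cis, N3 trans.
One of these lacks any improper symmetry element and so occurs as an enantiomeric pair, giving 5 + 1 = 6 stereoisomers in total.

6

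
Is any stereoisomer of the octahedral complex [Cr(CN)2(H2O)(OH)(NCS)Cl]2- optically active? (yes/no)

The six octahedral sites form three mutually perpendicular trans pairs.
Placing the ligands in turn and identifying arrangements related by rotation or reflection leaves 9 distinct geometric isomers.
Of these, 6 lack any improper symmetry element and so occur as enantiomeric pairs, giving 9 + 6 = 15 stereoisomers in total.

yes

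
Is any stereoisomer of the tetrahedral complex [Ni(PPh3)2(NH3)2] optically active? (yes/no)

In a tetrahedral complex all four positions are equivalent and every pair of ligands is adjacent — there is no cis/trans distinction.
Only one geometric arrangement is possible.

no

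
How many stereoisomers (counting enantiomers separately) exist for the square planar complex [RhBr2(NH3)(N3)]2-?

2

The distinct arrangements are (2 in all): Br cis; Br trans.
Each arrangement has an internal mirror plane or centre of symmetry, so none is chiral.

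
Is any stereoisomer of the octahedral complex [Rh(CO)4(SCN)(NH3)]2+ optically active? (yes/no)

An octahedron has six vertices in three trans pairs; every non-trans pair is cis.
Working through the distinct placements yields 2 geometric isomers: SCN and NH3 mutually trans; SCN and NH3 mutually cis.
Each arrangement has an internal mirror plane or centre of symmetry, so none is chiral.

no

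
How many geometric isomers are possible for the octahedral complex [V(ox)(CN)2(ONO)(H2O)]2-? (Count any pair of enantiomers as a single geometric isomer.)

4

Each ox is bidentate and must span two cis positions.
There are 4 geometric isomers: CN trans; CN cis (3 arrangements, 2 chiral).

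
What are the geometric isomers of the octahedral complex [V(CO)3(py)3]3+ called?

The distinct arrangements are (2 in all): CO mer; CO fac.

fac and mer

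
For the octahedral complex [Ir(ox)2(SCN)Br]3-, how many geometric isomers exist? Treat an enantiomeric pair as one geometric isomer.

Each ox is bidentate and must span two cis positions.
Working through the distinct placements yields 2 geometric isomers: SCN and Br mutually trans; SCN and Br mutually cis (chiral).

2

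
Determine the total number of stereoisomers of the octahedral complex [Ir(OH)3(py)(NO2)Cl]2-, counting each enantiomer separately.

An octahedron has six vertices in three trans pairs; every non-trans pair is cis.
There are 4 geometric isomers: OH mer (3 arrangements); OH fac (chiral).
One of these lacks any improper symmetry element and so occurs as an enantiomeric pair, giving 4 + 1 = 5 stereoisomers in total.

5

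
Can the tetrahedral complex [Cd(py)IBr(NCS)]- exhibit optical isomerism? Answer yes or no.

All four vertices of a tetrahedron are equivalent and mutually adjacent, so cis/trans isomerism cannot arise.
Only one geometric arrangement is possible; it has no improper symmetry element, so it exists as a pair of enantiomers (2 stereoisomers).

yes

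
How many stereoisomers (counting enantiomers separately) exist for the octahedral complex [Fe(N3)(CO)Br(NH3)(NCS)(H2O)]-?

An octahedron has six vertices in three trans pairs; every non-trans pair is cis.
Placing the ligands in turn and identifying arrangements related by rotation or reflection leaves 15 distinct geometric isomers.
Of these, 15 lack any improper symmetry element and so occur as enantiomeric pairs, giving 15 + 15 = 30 stereoisomers in total.

30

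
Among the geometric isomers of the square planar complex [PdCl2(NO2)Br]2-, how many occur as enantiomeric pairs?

0

A square has two trans pairs of vertices; adjacent vertices are cis.
Systematic placement gives 2 geometric isomers: Cl cis; Cl trans.
Each arrangement has an internal mirror plane or centre of symmetry, so none is chiral.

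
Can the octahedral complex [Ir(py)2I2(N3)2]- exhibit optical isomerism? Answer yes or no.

yes

The six octahedral sites form three mutually perpendicular trans pairs.
Systematic placement gives 5 geometric isomers: py trans, I trans, N3 trans; py cis, I trans, N3 cis; py trans, I cis, N3 cis; py cis, I cis, N3 cis (chiral); py cis, I cis, N3 trans.
One of these lacks any improper symmetry element and so occurs as an enantiomeric pair, giving 5 + 1 = 6 stereoisomers in total.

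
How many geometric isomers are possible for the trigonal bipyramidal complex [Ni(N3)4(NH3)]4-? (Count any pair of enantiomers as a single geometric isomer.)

The distinct arrangements are (2 in all): NH3 equatorial; NH3 axial.

2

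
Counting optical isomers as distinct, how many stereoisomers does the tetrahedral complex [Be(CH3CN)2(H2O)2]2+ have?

1

In a tetrahedral complex all four positions are equivalent and every pair of ligands is adjacent — there is no cis/trans distinction.
Only one geometric arrangement is possible.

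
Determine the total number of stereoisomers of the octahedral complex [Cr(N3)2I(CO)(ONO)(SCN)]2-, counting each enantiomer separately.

15

In an octahedral complex each vertex has one trans partner and four cis neighbours.
Placing the ligands in turn and identifying arrangements related by rotation or reflection leaves 9 distinct geometric isomers.
Of these, 6 lack any improper symmetry element and so occur as enantiomeric pairs, giving 9 + 6 = 15 stereoisomers in total.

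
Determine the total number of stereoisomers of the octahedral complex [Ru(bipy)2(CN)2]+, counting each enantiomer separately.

3

The six octahedral sites form three mutually perpendicular trans pairs.
Each bipy is bidentate and must span two cis positions.
Systematic placement gives 2 geometric isomers: CN trans; CN cis (chiral).
One of these lacks any improper symmetry element and so occurs as an enantiomeric pair, giving 2 + 1 = 3 stereoisomers in total.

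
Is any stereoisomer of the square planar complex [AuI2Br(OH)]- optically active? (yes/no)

no

The distinct arrangements are (2 in all): I cis; I trans.
Each arrangement has an internal mirror plane or centre of symmetry, so none is chiral.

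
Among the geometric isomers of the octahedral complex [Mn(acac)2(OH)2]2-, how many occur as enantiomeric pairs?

The six octahedral sites form three mutually perpendicular trans pairs.
Each acac is bidentate and must span two cis positions.
Systematic placement gives 2 geometric isomers: OH trans; OH cis (chiral).
One of these lacks any improper symmetry element and so occurs as an enantiomeric pair, giving 2 + 1 = 3 stereoisomers in total.

1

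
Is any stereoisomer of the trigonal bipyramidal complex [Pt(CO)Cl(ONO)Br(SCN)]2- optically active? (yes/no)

yes

In a trigonal bipyramid the two axial positions differ from the three equatorial ones.
Placing the ligands in turn and identifying arrangements related by rotation or reflection leaves 10 distinct geometric isomers.
Of these, 10 lack any improper symmetry element and so occur as enantiomeric pairs, giving 10 + 10 = 20 stereoisomers in total.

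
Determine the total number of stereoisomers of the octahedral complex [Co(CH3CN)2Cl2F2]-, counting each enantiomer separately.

Working through the distinct placements yields 5 geometric isomers: CH3CN trans, Cl trans, F trans; CH3CN trans, Cl cis, F cis; CH3CN cis, Cl cis, F trans; CH3CN cis, Cl cis, F cis (chiral); CH3CN cis, Cl trans, F cis.
One of these lacks any improper symmetry element and so occurs as an enantiomeric pair, giving 5 + 1 = 6 stereoisomers in total.

6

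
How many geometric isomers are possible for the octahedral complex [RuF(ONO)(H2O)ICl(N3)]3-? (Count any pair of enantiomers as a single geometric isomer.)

15

Exhaustive case analysis gives 15 geometric isomers.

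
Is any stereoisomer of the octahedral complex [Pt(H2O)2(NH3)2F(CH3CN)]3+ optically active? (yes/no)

An octahedron has six vertices in three trans pairs; every non-trans pair is cis.
There are 6 geometric isomers: H2O trans, NH3 trans; H2O cis, NH3 cis (3 arrangements, 2 chiral); H2O cis, NH3 trans; H2O trans, NH3 cis.
Of these, 2 lack any improper symmetry element and so occur as enantiomeric pairs, giving 6 + 2 = 8 stereoisomers in total.

yes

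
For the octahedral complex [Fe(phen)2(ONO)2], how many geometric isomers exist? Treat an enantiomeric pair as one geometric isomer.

In an octahedral complex each vertex has one trans partner and four cis neighbours.
Each phen is bidentate and must span two cis positions.
There are 2 geometric isomers: ONO trans; ONO cis (chiral).

2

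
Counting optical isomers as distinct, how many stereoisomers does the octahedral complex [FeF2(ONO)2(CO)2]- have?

6

In an octahedral complex each vertex has one trans partner and four cis neighbours.
Systematic placement gives 5 geometric isomers: F trans, ONO trans, CO trans; F cis, ONO cis, CO trans; F cis, ONO trans, CO cis; F cis, ONO cis, CO cis (chiral); F trans, ONO cis, CO cis.
One of these lacks any improper symmetry element and so occurs as an enantiomeric pair, giving 5 + 1 = 6 stereoisomers in total.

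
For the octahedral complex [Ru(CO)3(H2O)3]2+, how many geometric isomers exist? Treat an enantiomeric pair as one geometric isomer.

2

In an octahedral complex each vertex has one trans partner and four cis neighbours.
Working through the distinct placements yields 2 geometric isomers: CO mer; CO fac.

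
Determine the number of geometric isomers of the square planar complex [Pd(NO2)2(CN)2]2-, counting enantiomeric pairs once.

2

There are 2 geometric isomers: NO2 cis; NO2 trans.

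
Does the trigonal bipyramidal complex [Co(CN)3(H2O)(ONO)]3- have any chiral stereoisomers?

no

Working through the distinct placements yields 4 geometric isomers: H2O equatorial, ONO equatorial; H2O axial, ONO equatorial; H2O equatorial, ONO axial; H2O axial, ONO axial.
Each arrangement has an internal mirror plane or centre of symmetry, so none is chiral.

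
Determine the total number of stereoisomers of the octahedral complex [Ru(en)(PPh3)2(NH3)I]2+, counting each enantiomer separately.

Each en is bidentate and must span two cis positions.
Systematic placement gives 4 geometric isomers: PPh3 cis (3 arrangements, 2 chiral); PPh3 trans.
Of these, 2 lack any improper symmetry element and so occur as enantiomeric pairs, giving 4 + 2 = 6 stereoisomers in total.

6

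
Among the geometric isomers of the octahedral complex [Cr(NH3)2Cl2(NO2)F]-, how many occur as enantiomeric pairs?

2

An octahedron has six vertices in three trans pairs; every non-trans pair is cis.
There are 6 geometric isomers: NH3 cis, Cl trans; NH3 trans, Cl trans; NH3 cis, Cl cis (3 arrangements, 2 chiral); NH3 trans, Cl cis.
Of these, 2 lack any improper symmetry element and so occur as enantiomeric pairs, giving 6 + 2 = 8 stereoisomers in total.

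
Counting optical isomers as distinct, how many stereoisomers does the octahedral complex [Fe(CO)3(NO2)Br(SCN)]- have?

In an octahedral complex each vertex has one trans partner and four cis neighbours.
Systematic placement gives 4 geometric isomers: CO mer (3 arrangements); CO fac (chiral).
One of these lacks any improper symmetry element and so occurs as an enantiomeric pair, giving 4 + 1 = 5 stereoisomers in total.

5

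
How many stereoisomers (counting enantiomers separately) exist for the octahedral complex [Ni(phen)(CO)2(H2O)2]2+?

The six octahedral sites form three mutually perpendicular trans pairs.
Each phen is bidentate and must span two cis positions.
Systematic placement gives 3 geometric isomers: CO trans, H2O cis; CO cis, H2O cis (chiral); CO cis, H2O trans.
One of these lacks any improper symmetry element and so occurs as an enantiomeric pair, giving 3 + 1 = 4 stereoisomers in total.

4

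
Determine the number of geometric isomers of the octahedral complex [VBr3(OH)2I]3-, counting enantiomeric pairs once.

3

The six octahedral sites form three mutually perpendicular trans pairs.
Working through the distinct placements yields 3 geometric isomers: Br mer, OH trans; Br mer, OH cis; Br fac, OH cis.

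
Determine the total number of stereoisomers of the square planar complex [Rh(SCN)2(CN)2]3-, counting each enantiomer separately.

2

A square has two trans pairs of vertices; adjacent vertices are cis.
There are 2 geometric isomers: SCN cis; SCN trans.
Each arrangement has an internal mirror plane or centre of symmetry, so none is chiral.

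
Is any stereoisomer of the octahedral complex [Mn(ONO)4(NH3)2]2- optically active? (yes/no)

In an octahedral complex each vertex has one trans partner and four cis neighbours.
Systematic placement gives 2 geometric isomers: NH3 trans; NH3 cis.
Each arrangement has an internal mirror plane or centre of symmetry, so none is chiral.

no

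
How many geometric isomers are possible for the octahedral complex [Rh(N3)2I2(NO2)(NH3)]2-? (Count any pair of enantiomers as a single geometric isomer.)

In an octahedral complex each vertex has one trans partner and four cis neighbours.
Working through the distinct placements yields 6 geometric isomers: N3 trans, I trans; N3 cis, I trans; N3 cis, I cis (3 arrangements, 2 chiral); N3 trans, I cis.

6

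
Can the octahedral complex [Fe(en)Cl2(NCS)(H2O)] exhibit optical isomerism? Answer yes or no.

yes

The six octahedral sites form three mutually perpendicular trans pairs.
Each en is bidentate and must span two cis positions.
Systematic placement gives 4 geometric isomers: Cl trans; Cl cis (3 arrangements, 2 chiral).
Of these, 2 lack any improper symmetry element and so occur as enantiomeric pairs, giving 4 + 2 = 6 stereoisomers in total.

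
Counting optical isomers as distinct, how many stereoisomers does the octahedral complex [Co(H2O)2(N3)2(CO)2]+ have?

The six octahedral sites form three mutually perpendicular trans pairs.
There are 5 geometric isomers: H2O trans, N3 trans, CO trans; H2O cis, N3 cis, CO trans; H2O cis, N3 trans, CO cis; H2O cis, N3 cis, CO cis (chiral); H2O trans, N3 cis, CO cis.
One of these lacks any improper symmetry element and so occurs as an enantiomeric pair, giving 5 + 1 = 6 stereoisomers in total.

6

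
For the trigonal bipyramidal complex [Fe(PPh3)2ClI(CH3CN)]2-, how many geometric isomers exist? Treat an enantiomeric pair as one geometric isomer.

Systematic enumeration (placing each ligand type in turn and discarding arrangements equivalent by rotation or reflection) gives 7 geometric isomers.

7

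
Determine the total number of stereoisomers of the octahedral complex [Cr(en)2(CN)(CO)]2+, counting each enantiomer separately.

An octahedron has six vertices in three trans pairs; every non-trans pair is cis.
Each en is bidentate and must span two cis positions.
There are 2 geometric isomers: CN and CO mutually trans; CN and CO mutually cis (chiral).
One of these lacks any improper symmetry element and so occurs as an enantiomeric pair, giving 2 + 1 = 3 stereoisomers in total.

3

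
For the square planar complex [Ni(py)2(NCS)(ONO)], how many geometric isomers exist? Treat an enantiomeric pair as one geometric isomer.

2

A square has two trans pairs of vertices; adjacent vertices are cis.
Systematic placement gives 2 geometric isomers: py cis; py trans.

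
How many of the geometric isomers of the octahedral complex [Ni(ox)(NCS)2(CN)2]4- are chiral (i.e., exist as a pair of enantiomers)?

1

An octahedron has six vertices in three trans pairs; every non-trans pair is cis.
Each ox is bidentate and must span two cis positions.
The distinct arrangements are (3 in all): NCS cis, CN trans; NCS cis, CN cis (chiral); NCS trans, CN cis.
One of these lacks any improper symmetry element and so occurs as an enantiomeric pair, giving 3 + 1 = 4 stereoisomers in total.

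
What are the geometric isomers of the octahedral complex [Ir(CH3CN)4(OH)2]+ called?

An octahedron has six vertices in three trans pairs; every non-trans pair is cis.
Systematic placement gives 2 geometric isomers: OH trans; OH cis.

cis and trans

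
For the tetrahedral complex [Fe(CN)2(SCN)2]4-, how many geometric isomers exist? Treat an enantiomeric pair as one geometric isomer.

1

All four vertices of a tetrahedron are equivalent and mutually adjacent, so cis/trans isomerism cannot arise.
Only one geometric arrangement is possible.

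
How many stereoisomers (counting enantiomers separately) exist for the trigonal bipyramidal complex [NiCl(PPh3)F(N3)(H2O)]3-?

20

Exhaustive case analysis gives 10 geometric isomers.
Of these, 10 lack any improper symmetry element and so occur as enantiomeric pairs, giving 10 + 10 = 20 stereoisomers in total.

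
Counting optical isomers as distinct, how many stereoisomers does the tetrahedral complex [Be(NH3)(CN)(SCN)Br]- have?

All four vertices of a tetrahedron are equivalent and mutually adjacent, so cis/trans isomerism cannot arise.
Only one geometric arrangement is possible; it has no improper symmetry element, so it exists as a pair of enantiomers (2 stereoisomers).

2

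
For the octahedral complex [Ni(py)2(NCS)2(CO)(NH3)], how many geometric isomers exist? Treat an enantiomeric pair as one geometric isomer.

6

In an octahedral complex each vertex has one trans partner and four cis neighbours.
The distinct arrangements are (6 in all): py trans, NCS cis; py cis, NCS cis (3 arrangements, 2 chiral); py trans, NCS trans; py cis, NCS trans.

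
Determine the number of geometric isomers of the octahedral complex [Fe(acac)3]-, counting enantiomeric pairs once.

The six octahedral sites form three mutually perpendicular trans pairs.
Each acac is bidentate and must span two cis positions.
Only one geometric arrangement is possible; it has no improper symmetry element, so it exists as a pair of enantiomers (2 stereoisomers).

1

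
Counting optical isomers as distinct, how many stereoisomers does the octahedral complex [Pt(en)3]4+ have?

In an octahedral complex each vertex has one trans partner and four cis neighbours.
Each en is bidentate and must span two cis positions.
Only one geometric arrangement is possible; it has no improper symmetry element, so it exists as a pair of enantiomers (2 stereoisomers).

2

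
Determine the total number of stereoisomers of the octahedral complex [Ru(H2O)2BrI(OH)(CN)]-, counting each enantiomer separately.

Placing the ligands in turn and identifying arrangements related by rotation or reflection leaves 9 distinct geometric isomers.
Of these, 6 lack any improper symmetry element and so occur as enantiomeric pairs, giving 9 + 6 = 15 stereoisomers in total.

15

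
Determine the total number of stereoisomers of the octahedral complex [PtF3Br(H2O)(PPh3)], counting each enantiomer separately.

An octahedron has six vertices in three trans pairs; every non-trans pair is cis.
Systematic placement gives 4 geometric isomers: F mer (3 arrangements); F fac (chiral).
One of these lacks any improper symmetry element and so occurs as an enantiomeric pair, giving 4 + 1 = 5 stereoisomers in total.

5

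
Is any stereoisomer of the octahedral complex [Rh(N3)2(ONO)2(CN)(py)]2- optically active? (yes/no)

yes

The distinct arrangements are (6 in all): N3 cis, ONO cis (3 arrangements, 2 chiral); N3 cis, ONO trans; N3 trans, ONO cis; N3 trans, ONO trans.
Of these, 2 lack any improper symmetry element and so occur as enantiomeric pairs, giving 6 + 2 = 8 stereoisomers in total.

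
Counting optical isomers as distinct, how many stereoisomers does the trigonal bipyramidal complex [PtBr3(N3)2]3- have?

3

In a trigonal bipyramid the two axial positions differ from the three equatorial ones.
Working through the distinct placements yields 3 geometric isomers: N3 both equatorial; N3 one axial, one equatorial; N3 both axial.
Each arrangement has an internal mirror plane or centre of symmetry, so none is chiral.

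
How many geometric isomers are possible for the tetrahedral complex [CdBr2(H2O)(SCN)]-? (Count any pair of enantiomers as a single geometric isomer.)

In a tetrahedral complex all four positions are equivalent and every pair of ligands is adjacent — there is no cis/trans distinction.
Only one geometric arrangement is possible.

1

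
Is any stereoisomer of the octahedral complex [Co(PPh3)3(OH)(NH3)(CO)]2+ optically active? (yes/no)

yes

The six octahedral sites form three mutually perpendicular trans pairs.
Systematic placement gives 4 geometric isomers: PPh3 mer (3 arrangements); PPh3 fac (chiral).
One of these lacks any improper symmetry element and so occurs as an enantiomeric pair, giving 4 + 1 = 5 stereoisomers in total.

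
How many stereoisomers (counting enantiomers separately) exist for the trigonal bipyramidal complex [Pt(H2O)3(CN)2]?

3

Systematic placement gives 3 geometric isomers: CN both axial; CN one axial, one equatorial; CN both equatorial.
Each arrangement has an internal mirror plane or centre of symmetry, so none is chiral.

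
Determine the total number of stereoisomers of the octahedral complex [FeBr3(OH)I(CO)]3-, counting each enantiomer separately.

5

Systematic placement gives 4 geometric isomers: Br mer (3 arrangements); Br fac (chiral).
One of these lacks any improper symmetry element and so occurs as an enantiomeric pair, giving 4 + 1 = 5 stereoisomers in total.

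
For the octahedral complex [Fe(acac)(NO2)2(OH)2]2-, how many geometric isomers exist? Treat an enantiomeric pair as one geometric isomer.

Each acac is bidentate and must span two cis positions.
There are 3 geometric isomers: NO2 trans, OH cis; NO2 cis, OH cis (chiral); NO2 cis, OH trans.

3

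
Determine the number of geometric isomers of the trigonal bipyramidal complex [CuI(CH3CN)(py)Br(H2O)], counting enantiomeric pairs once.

10

A trigonal bipyramid has two axial and three equatorial sites, which are chemically inequivalent.
Placing the ligands in turn and identifying arrangements related by rotation or reflection leaves 10 distinct geometric isomers.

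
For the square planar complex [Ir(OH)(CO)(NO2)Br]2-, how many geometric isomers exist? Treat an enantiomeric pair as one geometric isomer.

Working through the distinct placements yields 3 geometric isomers: (Br/NO2 trans, CO/OH trans); (Br/OH trans, CO/NO2 trans); (Br/CO trans, NO2/OH trans).

3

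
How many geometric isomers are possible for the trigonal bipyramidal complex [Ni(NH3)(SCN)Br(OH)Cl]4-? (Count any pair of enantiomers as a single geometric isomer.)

A trigonal bipyramid has two axial and three equatorial sites, which are chemically inequivalent.
Systematic enumeration (placing each ligand type in turn and discarding arrangements equivalent by rotation or reflection) gives 10 geometric isomers.

10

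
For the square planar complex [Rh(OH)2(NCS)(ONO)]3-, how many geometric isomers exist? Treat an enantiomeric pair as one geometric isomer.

2

Working through the distinct placements yields 2 geometric isomers: OH cis; OH trans.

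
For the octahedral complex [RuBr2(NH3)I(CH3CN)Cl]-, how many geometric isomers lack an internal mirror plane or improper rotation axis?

6

Systematic enumeration (placing each ligand type in turn and discarding arrangements equivalent by rotation or reflection) gives 9 geometric isomers.
Of these, 6 lack any improper symmetry element and so occur as enantiomeric pairs, giving 9 + 6 = 15 stereoisomers in total.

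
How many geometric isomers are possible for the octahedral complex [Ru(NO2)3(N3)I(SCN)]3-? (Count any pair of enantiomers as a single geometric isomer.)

The six octahedral sites form three mutually perpendicular trans pairs.
The distinct arrangements are (4 in all): NO2 mer (3 arrangements); NO2 fac (chiral).

4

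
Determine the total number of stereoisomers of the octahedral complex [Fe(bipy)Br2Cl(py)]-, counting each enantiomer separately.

6

Each bipy is bidentate and must span two cis positions.
Systematic placement gives 4 geometric isomers: Br trans; Br cis (3 arrangements, 2 chiral).
Of these, 2 lack any improper symmetry element and so occur as enantiomeric pairs, giving 4 + 2 = 6 stereoisomers in total.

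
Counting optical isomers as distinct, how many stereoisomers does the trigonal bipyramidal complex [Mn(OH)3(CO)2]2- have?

A trigonal bipyramid has two axial and three equatorial sites, which are chemically inequivalent.
The distinct arrangements are (3 in all): CO both axial; CO one axial, one equatorial; CO both equatorial.
Each arrangement has an internal mirror plane or centre of symmetry, so none is chiral.

3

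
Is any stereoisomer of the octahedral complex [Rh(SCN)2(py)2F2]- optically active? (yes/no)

yes

There are 5 geometric isomers: SCN trans, py trans, F trans; SCN cis, py cis, F trans; SCN cis, py trans, F cis; SCN cis, py cis, F cis (chiral); SCN trans, py cis, F cis.
One of these lacks any improper symmetry element and so occurs as an enantiomeric pair, giving 5 + 1 = 6 stereoisomers in total.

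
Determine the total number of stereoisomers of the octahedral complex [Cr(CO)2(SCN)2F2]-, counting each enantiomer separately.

6

In an octahedral complex each vertex has one trans partner and four cis neighbours.
Working through the distinct placements yields 5 geometric isomers: CO trans, SCN trans, F trans; CO trans, SCN cis, F cis; CO cis, SCN trans, F cis; CO cis, SCN cis, F cis (chiral); CO cis, SCN cis, F trans.
One of these lacks any improper symmetry element and so occurs as an enantiomeric pair, giving 5 + 1 = 6 stereoisomers in total.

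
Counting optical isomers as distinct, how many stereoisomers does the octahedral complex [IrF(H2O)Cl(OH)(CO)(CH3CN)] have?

In an octahedral complex each vertex has one trans partner and four cis neighbours.
Exhaustive case analysis gives 15 geometric isomers.
Of these, 15 lack any improper symmetry element and so occur as enantiomeric pairs, giving 15 + 15 = 30 stereoisomers in total.

30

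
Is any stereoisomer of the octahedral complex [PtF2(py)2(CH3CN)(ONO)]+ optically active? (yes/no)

The six octahedral sites form three mutually perpendicular trans pairs.
There are 6 geometric isomers: F cis, py trans; F cis, py cis (3 arrangements, 2 chiral); F trans, py trans; F trans, py cis.
Of these, 2 lack any improper symmetry element and so occur as enantiomeric pairs, giving 6 + 2 = 8 stereoisomers in total.

yes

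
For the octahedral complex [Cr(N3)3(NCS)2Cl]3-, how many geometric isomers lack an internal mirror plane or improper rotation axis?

0

An octahedron has six vertices in three trans pairs; every non-trans pair is cis.
Systematic placement gives 3 geometric isomers: N3 mer, NCS trans; N3 fac, NCS cis; N3 mer, NCS cis.
Each arrangement has an internal mirror plane or centre of symmetry, so none is chiral.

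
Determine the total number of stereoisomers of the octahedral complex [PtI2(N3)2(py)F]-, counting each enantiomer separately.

8

Systematic placement gives 6 geometric isomers: I cis, N3 cis (3 arrangements, 2 chiral); I cis, N3 trans; I trans, N3 cis; I trans, N3 trans.
Of these, 2 lack any improper symmetry element and so occur as enantiomeric pairs, giving 6 + 2 = 8 stereoisomers in total.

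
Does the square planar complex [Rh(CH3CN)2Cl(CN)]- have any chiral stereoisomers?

Working through the distinct placements yields 2 geometric isomers: CH3CN cis; CH3CN trans.
Each arrangement has an internal mirror plane or centre of symmetry, so none is chiral.

no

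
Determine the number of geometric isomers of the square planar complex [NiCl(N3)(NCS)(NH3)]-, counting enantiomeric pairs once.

A square has two trans pairs of vertices; adjacent vertices are cis.
Systematic placement gives 3 geometric isomers: (Cl/NCS trans, N3/NH3 trans); (Cl/NH3 trans, N3/NCS trans); (Cl/N3 trans, NCS/NH3 trans).

3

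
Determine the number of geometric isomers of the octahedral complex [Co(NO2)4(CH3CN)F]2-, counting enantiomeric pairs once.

2

In an octahedral complex each vertex has one trans partner and four cis neighbours.
Working through the distinct placements yields 2 geometric isomers: CH3CN and F mutually trans; CH3CN and F mutually cis.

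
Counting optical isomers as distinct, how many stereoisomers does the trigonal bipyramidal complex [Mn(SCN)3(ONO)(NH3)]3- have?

4

In a trigonal bipyramid the two axial positions differ from the three equatorial ones.
Systematic placement gives 4 geometric isomers: ONO axial, NH3 axial; ONO equatorial, NH3 axial; ONO axial, NH3 equatorial; ONO equatorial, NH3 equatorial.
Each arrangement has an internal mirror plane or centre of symmetry, so none is chiral.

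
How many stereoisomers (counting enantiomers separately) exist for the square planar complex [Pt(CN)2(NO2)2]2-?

Systematic placement gives 2 geometric isomers: CN cis; CN trans.
Each arrangement has an internal mirror plane or centre of symmetry, so none is chiral.

2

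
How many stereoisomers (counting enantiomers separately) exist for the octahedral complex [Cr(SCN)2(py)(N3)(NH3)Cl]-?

15

In an octahedral complex each vertex has one trans partner and four cis neighbours.
Placing the ligands in turn and identifying arrangements related by rotation or reflection leaves 9 distinct geometric isomers.
Of these, 6 lack any improper symmetry element and so occur as enantiomeric pairs, giving 9 + 6 = 15 stereoisomers in total.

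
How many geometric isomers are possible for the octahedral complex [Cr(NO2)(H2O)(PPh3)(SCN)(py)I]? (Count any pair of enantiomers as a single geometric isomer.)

15

An octahedron has six vertices in three trans pairs; every non-trans pair is cis.
Placing the ligands in turn and identifying arrangements related by rotation or reflection leaves 15 distinct geometric isomers.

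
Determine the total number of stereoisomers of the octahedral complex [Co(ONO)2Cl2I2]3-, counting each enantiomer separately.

6

In an octahedral complex each vertex has one trans partner and four cis neighbours.
There are 5 geometric isomers: ONO trans, Cl trans, I trans; ONO cis, Cl trans, I cis; ONO trans, Cl cis, I cis; ONO cis, Cl cis, I cis (chiral); ONO cis, Cl cis, I trans.
One of these lacks any improper symmetry element and so occurs as an enantiomeric pair, giving 5 + 1 = 6 stereoisomers in total.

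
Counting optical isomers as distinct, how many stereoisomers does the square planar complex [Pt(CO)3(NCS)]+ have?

A square has two trans pairs of vertices; adjacent vertices are cis.
Only one geometric arrangement is possible.

1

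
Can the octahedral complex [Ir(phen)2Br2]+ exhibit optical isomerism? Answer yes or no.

yes

Each phen is bidentate and must span two cis positions.
Systematic placement gives 2 geometric isomers: Br trans; Br cis (chiral).
One of these lacks any improper symmetry element and so occurs as an enantiomeric pair, giving 2 + 1 = 3 stereoisomers in total.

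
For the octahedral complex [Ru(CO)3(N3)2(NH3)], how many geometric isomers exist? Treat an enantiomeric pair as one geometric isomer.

3

In an octahedral complex each vertex has one trans partner and four cis neighbours.
The distinct arrangements are (3 in all): CO mer, N3 cis; CO mer, N3 trans; CO fac, N3 cis.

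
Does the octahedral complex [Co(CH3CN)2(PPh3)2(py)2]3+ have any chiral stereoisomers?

yes

In an octahedral complex each vertex has one trans partner and four cis neighbours.
The distinct arrangements are (5 in all): CH3CN trans, PPh3 trans, py trans; CH3CN trans, PPh3 cis, py cis; CH3CN cis, PPh3 cis, py trans; CH3CN cis, PPh3 cis, py cis (chiral); CH3CN cis, PPh3 trans, py cis.
One of these lacks any improper symmetry element and so occurs as an enantiomeric pair, giving 5 + 1 = 6 stereoisomers in total.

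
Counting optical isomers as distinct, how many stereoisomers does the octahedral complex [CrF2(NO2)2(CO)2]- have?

6

In an octahedral complex each vertex has one trans partner and four cis neighbours.
The distinct arrangements are (5 in all): F trans, NO2 trans, CO trans; F cis, NO2 cis, CO trans; F cis, NO2 trans, CO cis; F cis, NO2 cis, CO cis (chiral); F trans, NO2 cis, CO cis.
One of these lacks any improper symmetry element and so occurs as an enantiomeric pair, giving 5 + 1 = 6 stereoisomers in total.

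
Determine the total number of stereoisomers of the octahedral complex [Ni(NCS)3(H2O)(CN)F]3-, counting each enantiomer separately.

5

In an octahedral complex each vertex has one trans partner and four cis neighbours.
The distinct arrangements are (4 in all): NCS mer (3 arrangements); NCS fac (chiral).
One of these lacks any improper symmetry element and so occurs as an enantiomeric pair, giving 4 + 1 = 5 stereoisomers in total.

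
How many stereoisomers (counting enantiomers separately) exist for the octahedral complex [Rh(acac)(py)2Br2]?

In an octahedral complex each vertex has one trans partner and four cis neighbours.
Each acac is bidentate and must span two cis positions.
Working through the distinct placements yields 3 geometric isomers: py cis, Br trans; py trans, Br cis; py cis, Br cis (chiral).
One of these lacks any improper symmetry element and so occurs as an enantiomeric pair, giving 3 + 1 = 4 stereoisomers in total.

4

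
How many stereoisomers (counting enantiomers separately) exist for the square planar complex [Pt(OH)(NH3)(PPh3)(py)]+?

A square has two trans pairs of vertices; adjacent vertices are cis.
Working through the distinct placements yields 3 geometric isomers: (NH3/PPh3 trans, OH/py trans); (NH3/py trans, OH/PPh3 trans); (NH3/OH trans, PPh3/py trans).
Each arrangement has an internal mirror plane or centre of symmetry, so none is chiral.

3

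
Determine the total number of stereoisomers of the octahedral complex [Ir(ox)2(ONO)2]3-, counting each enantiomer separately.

3

In an octahedral complex each vertex has one trans partner and four cis neighbours.
Each ox is bidentate and must span two cis positions.
There are 2 geometric isomers: ONO trans; ONO cis (chiral).
One of these lacks any improper symmetry element and so occurs as an enantiomeric pair, giving 2 + 1 = 3 stereoisomers in total.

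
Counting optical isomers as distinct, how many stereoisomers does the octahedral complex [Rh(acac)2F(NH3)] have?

The six octahedral sites form three mutually perpendicular trans pairs.
Each acac is bidentate and must span two cis positions.
Systematic placement gives 2 geometric isomers: F and NH3 mutually trans; F and NH3 mutually cis (chiral).
One of these lacks any improper symmetry element and so occurs as an enantiomeric pair, giving 2 + 1 = 3 stereoisomers in total.

3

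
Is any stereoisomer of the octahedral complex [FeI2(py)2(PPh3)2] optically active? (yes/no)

The six octahedral sites form three mutually perpendicular trans pairs.
There are 5 geometric isomers: I trans, py trans, PPh3 trans; I trans, py cis, PPh3 cis; I cis, py trans, PPh3 cis; I cis, py cis, PPh3 cis (chiral); I cis, py cis, PPh3 trans.
One of these lacks any improper symmetry element and so occurs as an enantiomeric pair, giving 5 + 1 = 6 stereoisomers in total.

yes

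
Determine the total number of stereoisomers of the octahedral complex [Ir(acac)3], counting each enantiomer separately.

An octahedron has six vertices in three trans pairs; every non-trans pair is cis.
Each acac is bidentate and must span two cis positions.
Only one geometric arrangement is possible; it has no improper symmetry element, so it exists as a pair of enantiomers (2 stereoisomers).

2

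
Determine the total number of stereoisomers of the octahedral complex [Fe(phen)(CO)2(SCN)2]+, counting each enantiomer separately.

4

An octahedron has six vertices in three trans pairs; every non-trans pair is cis.
Each phen is bidentate and must span two cis positions.
Working through the distinct placements yields 3 geometric isomers: CO trans, SCN cis; CO cis, SCN cis (chiral); CO cis, SCN trans.
One of these lacks any improper symmetry element and so occurs as an enantiomeric pair, giving 3 + 1 = 4 stereoisomers in total.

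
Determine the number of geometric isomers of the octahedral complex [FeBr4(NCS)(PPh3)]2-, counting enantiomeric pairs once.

An octahedron has six vertices in three trans pairs; every non-trans pair is cis.
Systematic placement gives 2 geometric isomers: NCS and PPh3 mutually trans; NCS and PPh3 mutually cis.

2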